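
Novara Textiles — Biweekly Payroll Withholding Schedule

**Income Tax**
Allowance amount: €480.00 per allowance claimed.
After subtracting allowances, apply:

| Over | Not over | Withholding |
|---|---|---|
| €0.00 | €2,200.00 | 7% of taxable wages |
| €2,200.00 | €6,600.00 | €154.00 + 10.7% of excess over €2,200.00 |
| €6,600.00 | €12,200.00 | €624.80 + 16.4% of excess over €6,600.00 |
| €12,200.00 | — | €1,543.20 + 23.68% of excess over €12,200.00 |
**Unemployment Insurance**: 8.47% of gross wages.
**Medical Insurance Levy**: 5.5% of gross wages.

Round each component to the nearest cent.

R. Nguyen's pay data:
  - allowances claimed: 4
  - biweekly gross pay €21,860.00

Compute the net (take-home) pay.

Income Tax: taxable = €21,860.00 − 4×€480.00 = €19,940.00
  €1,543.20 + 23.68% × (€19,940.00 − €12,200.00) = €1,543.20 + 23.68% × €7,740.00 = €3,376.03
Unemployment Insurance: 8.47% × €21,860.00 = €1,851.54
Medical Insurance Levy: 5.5% × €21,860.00 = €1,202.30
Total withheld: €3,376.03 + €1,851.54 + €1,202.30 = €6,429.87
Net pay: €21,860.00 − €6,429.87 = €15,430.13

€15,430.13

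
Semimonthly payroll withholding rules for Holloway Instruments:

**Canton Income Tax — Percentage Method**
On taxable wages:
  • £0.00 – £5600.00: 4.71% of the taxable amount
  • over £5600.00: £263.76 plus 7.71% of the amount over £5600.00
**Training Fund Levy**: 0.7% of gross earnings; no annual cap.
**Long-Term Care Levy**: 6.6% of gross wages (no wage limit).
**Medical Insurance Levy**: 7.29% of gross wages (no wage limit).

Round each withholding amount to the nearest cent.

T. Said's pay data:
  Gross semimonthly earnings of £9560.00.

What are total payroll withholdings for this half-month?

Canton Income Tax: taxable = £9560.00
  £263.76 + 7.71% × (£9560.00 − £5600.00) = £263.76 + 7.71% × £3960.00 = £569.08
Training Fund Levy: 0.7% × £9560.00 = £66.92
Long-Term Care Levy: 6.6% × £9560.00 = £630.96
Medical Insurance Levy: 7.29% × £9560.00 = £696.92
Total: £569.08 + £66.92 + £630.96 + £696.92 = £1963.88

£1963.88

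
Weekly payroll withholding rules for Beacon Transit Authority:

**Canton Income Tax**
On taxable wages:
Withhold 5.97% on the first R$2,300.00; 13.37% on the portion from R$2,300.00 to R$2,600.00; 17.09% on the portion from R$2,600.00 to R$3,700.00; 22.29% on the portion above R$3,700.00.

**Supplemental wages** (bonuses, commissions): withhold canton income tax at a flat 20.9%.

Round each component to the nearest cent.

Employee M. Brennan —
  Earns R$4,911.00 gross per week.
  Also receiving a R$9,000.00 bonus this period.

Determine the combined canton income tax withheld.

R$2,516.34

Canton Income Tax: taxable = R$4,911.00
  R$365.41 + 22.29% × (R$4,911.00 − R$3,700.00) = R$365.41 + 22.29% × R$1,211.00 = R$635.34
Supplemental (20.9% flat on bonus): 20.9% × R$9,000.00 = R$1,881.00
Total canton income tax: R$635.34 + R$1,881.00 = R$2,516.34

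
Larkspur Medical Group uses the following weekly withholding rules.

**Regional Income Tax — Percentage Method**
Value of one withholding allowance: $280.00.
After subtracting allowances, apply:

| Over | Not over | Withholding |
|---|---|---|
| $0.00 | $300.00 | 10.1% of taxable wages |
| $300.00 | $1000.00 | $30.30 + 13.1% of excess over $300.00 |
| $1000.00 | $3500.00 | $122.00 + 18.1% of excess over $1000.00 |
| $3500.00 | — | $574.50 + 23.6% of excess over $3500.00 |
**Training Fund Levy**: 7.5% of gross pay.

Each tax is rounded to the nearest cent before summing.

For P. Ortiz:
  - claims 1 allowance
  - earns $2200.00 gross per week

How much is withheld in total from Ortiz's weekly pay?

$453.52

Regional Income Tax: taxable = $2200.00 − 1×$280.00 = $1920.00
  $122.00 + 18.1% × ($1920.00 − $1000.00) = $122.00 + 18.1% × $920.00 = $288.52
Training Fund Levy: 7.5% × $2200.00 = $165.00
Total: $288.52 + $165.00 = $453.52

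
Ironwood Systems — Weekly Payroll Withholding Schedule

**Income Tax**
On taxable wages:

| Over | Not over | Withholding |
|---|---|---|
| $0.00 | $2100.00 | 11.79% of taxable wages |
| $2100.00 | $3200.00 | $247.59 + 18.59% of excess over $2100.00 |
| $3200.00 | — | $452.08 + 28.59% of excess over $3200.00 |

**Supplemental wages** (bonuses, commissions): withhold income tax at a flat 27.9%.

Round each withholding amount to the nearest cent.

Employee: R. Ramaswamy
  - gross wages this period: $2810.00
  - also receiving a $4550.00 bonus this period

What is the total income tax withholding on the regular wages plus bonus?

$1649.03

Income Tax: taxable = $2810.00
  $247.59 + 18.59% × ($2810.00 − $2100.00) = $247.59 + 18.59% × $710.00 = $379.58
Supplemental (27.9% flat on bonus): 27.9% × $4550.00 = $1269.45
Total income tax: $379.58 + $1269.45 = $1649.03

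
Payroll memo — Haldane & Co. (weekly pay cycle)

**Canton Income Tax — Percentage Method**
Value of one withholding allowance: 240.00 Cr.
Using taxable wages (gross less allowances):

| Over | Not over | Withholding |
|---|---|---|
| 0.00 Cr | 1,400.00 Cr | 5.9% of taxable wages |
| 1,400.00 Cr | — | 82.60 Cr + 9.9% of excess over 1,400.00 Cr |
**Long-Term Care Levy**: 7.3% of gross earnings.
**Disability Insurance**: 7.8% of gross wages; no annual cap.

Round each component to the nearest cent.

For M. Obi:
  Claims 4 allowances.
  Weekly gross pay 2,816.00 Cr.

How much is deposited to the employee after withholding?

2,263.04 Cr

Canton Income Tax: taxable = 2,816.00 Cr − 4×240.00 Cr = 1,856.00 Cr
  82.60 Cr + 9.9% × (1,856.00 Cr − 1,400.00 Cr) = 82.60 Cr + 9.9% × 456.00 Cr = 127.74 Cr
Long-Term Care Levy: 7.3% × 2,816.00 Cr = 205.57 Cr
Disability Insurance: 7.8% × 2,816.00 Cr = 219.65 Cr
Total withheld: 127.74 Cr + 205.57 Cr + 219.65 Cr = 552.96 Cr
Net pay: 2,816.00 Cr − 552.96 Cr = 2,263.04 Cr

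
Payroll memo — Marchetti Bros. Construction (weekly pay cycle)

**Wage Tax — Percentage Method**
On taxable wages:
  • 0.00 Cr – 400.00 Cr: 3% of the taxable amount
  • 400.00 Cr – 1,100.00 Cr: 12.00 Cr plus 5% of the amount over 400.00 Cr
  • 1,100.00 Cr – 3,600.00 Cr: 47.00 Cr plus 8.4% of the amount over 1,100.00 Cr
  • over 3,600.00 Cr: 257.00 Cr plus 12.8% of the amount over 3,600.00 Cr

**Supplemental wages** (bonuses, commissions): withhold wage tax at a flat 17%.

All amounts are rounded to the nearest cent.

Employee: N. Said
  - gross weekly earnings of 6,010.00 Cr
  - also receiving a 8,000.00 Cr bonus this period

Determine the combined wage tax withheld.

Wage Tax: taxable = 6,010.00 Cr
  257.00 Cr + 12.8% × (6,010.00 Cr − 3,600.00 Cr) = 257.00 Cr + 12.8% × 2,410.00 Cr = 565.48 Cr
Supplemental (17% flat on bonus): 17% × 8,000.00 Cr = 1,360.00 Cr
Total wage tax: 565.48 Cr + 1,360.00 Cr = 1,925.48 Cr

1,925.48 Cr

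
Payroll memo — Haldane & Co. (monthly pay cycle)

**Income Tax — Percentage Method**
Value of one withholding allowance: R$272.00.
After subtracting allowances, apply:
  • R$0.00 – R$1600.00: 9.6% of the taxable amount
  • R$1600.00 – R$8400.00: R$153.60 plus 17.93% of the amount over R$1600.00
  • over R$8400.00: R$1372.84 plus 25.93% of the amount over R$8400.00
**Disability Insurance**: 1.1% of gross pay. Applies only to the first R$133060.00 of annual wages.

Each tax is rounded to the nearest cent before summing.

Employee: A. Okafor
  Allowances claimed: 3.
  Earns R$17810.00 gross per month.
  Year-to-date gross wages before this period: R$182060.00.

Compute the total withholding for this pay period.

R$3601.26

Income Tax: taxable = R$17810.00 − 3×R$272.00 = R$16994.00
  R$1372.84 + 25.93% × (R$16994.00 − R$8400.00) = R$1372.84 + 25.93% × R$8594.00 = R$3601.26
Disability Insurance: YTD R$182060.00 ≥ cap R$133060.00 → R$0.00
Total: R$3601.26 + R$0.00 = R$3601.26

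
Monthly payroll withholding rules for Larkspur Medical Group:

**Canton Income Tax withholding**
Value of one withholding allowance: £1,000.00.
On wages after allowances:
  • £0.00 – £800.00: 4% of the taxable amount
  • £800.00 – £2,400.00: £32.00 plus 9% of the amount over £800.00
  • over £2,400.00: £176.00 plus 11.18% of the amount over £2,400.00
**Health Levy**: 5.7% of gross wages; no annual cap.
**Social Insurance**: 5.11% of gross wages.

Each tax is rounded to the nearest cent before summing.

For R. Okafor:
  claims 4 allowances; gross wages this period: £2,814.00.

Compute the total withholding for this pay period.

£304.20

Canton Income Tax: taxable = £2,814.00 − 4×£1,000.00 = £-1,186.00
  Taxable ≤ 0 → £0.00
Health Levy: 5.7% × £2,814.00 = £160.40
Social Insurance: 5.11% × £2,814.00 = £143.80
Total: £0.00 + £160.40 + £143.80 = £304.20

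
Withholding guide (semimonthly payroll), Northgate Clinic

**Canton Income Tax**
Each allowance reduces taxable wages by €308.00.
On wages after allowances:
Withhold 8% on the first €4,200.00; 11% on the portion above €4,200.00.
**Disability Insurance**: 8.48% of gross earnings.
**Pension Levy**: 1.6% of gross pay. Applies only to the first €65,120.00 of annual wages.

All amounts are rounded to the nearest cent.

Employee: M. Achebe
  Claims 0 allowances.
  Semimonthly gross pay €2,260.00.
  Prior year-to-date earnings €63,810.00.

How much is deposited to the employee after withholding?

€1,866.59

Canton Income Tax: taxable = €2,260.00
  8% × €2,260.00 = €180.80
Disability Insurance: 8.48% × €2,260.00 = €191.65
Pension Levy: cap €65,120.00 − YTD €63,810.00 = €1,310.00 subject; 1.6% × €1,310.00 = €20.96
Total withheld: €180.80 + €191.65 + €20.96 = €393.41
Net pay: €2,260.00 − €393.41 = €1,866.59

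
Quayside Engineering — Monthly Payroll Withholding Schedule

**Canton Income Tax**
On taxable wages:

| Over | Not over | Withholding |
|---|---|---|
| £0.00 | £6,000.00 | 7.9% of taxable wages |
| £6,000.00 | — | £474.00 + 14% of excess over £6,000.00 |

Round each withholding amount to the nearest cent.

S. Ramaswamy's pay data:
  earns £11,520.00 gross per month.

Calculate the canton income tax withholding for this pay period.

£1,246.80

Canton Income Tax: taxable = £11,520.00
  £474.00 + 14% × (£11,520.00 − £6,000.00) = £474.00 + 14% × £5,520.00 = £1,246.80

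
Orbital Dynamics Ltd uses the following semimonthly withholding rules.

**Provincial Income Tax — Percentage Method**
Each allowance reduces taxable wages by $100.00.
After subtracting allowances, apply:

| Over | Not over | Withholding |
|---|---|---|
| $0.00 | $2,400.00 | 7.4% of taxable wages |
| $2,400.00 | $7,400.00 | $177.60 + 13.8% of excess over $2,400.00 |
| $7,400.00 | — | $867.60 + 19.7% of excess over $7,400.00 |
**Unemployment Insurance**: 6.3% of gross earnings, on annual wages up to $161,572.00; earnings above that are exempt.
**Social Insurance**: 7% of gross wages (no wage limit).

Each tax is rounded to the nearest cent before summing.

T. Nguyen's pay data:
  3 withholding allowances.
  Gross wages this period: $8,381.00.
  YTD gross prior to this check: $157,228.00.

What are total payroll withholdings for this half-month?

$1,862.10

Provincial Income Tax: taxable = $8,381.00 − 3×$100.00 = $8,081.00
  $867.60 + 19.7% × ($8,081.00 − $7,400.00) = $867.60 + 19.7% × $681.00 = $1,001.76
Unemployment Insurance: cap $161,572.00 − YTD $157,228.00 = $4,344.00 subject; 6.3% × $4,344.00 = $273.67
Social Insurance: 7% × $8,381.00 = $586.67
Total: $1,001.76 + $273.67 + $586.67 = $1,862.10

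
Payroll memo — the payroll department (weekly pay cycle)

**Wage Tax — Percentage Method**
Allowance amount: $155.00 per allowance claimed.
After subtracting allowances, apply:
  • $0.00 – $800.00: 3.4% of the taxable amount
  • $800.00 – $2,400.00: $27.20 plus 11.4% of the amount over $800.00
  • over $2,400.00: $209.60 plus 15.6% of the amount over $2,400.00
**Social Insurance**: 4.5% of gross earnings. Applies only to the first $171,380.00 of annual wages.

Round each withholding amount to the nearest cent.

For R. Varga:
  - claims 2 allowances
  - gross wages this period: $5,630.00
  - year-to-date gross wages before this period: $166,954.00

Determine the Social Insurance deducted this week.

$199.17

Social Insurance: cap $171,380.00 − YTD $166,954.00 = $4,426.00 subject; 4.5% × $4,426.00 = $199.17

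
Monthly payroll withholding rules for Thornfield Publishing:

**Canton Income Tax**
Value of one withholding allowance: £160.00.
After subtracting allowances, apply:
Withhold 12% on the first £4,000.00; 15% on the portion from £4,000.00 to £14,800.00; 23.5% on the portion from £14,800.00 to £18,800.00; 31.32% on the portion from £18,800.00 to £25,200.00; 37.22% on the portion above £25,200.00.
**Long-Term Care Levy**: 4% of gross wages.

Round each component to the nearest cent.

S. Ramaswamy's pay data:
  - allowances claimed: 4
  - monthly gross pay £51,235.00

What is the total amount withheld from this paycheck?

Canton Income Tax: taxable = £51,235.00 − 4×£160.00 = £50,595.00
  £5,044.48 + 37.22% × (£50,595.00 − £25,200.00) = £5,044.48 + 37.22% × £25,395.00 = £14,496.50
Long-Term Care Levy: 4% × £51,235.00 = £2,049.40
Total: £14,496.50 + £2,049.40 = £16,545.90

£16,545.90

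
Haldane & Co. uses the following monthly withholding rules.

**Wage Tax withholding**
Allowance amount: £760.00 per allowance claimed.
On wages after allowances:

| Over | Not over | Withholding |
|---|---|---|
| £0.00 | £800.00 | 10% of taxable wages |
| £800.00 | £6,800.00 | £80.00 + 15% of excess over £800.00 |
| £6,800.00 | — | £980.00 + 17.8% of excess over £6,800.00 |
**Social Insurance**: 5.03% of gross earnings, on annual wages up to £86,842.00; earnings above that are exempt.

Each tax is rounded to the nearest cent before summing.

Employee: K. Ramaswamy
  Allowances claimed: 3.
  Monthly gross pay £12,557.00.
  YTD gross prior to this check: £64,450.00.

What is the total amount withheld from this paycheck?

Wage Tax: taxable = £12,557.00 − 3×£760.00 = £10,277.00
  £980.00 + 17.8% × (£10,277.00 − £6,800.00) = £980.00 + 17.8% × £3,477.00 = £1,598.91
Social Insurance: 5.03% × £12,557.00 = £631.62
Total: £1,598.91 + £631.62 = £2,230.53

£2,230.53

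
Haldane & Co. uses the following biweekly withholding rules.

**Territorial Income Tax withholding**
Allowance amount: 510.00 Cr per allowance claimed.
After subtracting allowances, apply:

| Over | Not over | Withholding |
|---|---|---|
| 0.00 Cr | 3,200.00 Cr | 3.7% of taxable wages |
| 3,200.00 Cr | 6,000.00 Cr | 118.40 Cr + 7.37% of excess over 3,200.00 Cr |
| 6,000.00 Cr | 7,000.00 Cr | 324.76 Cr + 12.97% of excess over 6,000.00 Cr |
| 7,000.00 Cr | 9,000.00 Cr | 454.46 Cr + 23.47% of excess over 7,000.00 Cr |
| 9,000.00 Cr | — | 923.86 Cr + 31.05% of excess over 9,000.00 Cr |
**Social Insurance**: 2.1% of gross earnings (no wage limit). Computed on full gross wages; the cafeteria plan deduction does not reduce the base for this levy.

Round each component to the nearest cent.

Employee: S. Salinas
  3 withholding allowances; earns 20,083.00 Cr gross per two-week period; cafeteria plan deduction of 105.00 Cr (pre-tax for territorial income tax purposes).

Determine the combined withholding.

4,279.20 Cr

Territorial Income Tax: taxable = 20,083.00 Cr − 105.00 Cr − 3×510.00 Cr = 18,448.00 Cr
  923.86 Cr + 31.05% × (18,448.00 Cr − 9,000.00 Cr) = 923.86 Cr + 31.05% × 9,448.00 Cr = 3,857.46 Cr
Social Insurance: 2.1% × 20,083.00 Cr = 421.74 Cr
Total: 3,857.46 Cr + 421.74 Cr = 4,279.20 Cr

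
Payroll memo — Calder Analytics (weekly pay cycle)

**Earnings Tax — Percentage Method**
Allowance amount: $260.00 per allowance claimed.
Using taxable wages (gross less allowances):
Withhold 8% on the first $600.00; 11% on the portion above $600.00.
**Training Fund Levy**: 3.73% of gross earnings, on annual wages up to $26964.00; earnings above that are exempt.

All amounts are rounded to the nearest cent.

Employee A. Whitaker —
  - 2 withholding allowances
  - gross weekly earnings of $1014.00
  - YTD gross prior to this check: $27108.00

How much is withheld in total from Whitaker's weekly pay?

Earnings Tax: taxable = $1014.00 − 2×$260.00 = $494.00
  8% × $494.00 = $39.52
Training Fund Levy: YTD $27108.00 ≥ cap $26964.00 → $0.00
Total: $39.52 + $0.00 = $39.52

$39.52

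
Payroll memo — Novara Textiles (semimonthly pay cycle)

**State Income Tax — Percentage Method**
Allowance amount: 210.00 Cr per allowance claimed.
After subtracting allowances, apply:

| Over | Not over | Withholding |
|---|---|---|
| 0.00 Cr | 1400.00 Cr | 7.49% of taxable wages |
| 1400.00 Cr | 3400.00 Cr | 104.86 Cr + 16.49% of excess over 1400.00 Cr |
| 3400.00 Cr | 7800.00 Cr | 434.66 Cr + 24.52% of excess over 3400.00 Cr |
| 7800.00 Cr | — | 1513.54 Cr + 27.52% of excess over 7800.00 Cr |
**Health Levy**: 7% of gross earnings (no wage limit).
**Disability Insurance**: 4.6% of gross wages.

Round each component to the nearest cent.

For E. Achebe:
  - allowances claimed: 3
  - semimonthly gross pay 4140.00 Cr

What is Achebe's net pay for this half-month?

State Income Tax: taxable = 4140.00 Cr − 3×210.00 Cr = 3510.00 Cr
  434.66 Cr + 24.52% × (3510.00 Cr − 3400.00 Cr) = 434.66 Cr + 24.52% × 110.00 Cr = 461.63 Cr
Health Levy: 7% × 4140.00 Cr = 289.80 Cr
Disability Insurance: 4.6% × 4140.00 Cr = 190.44 Cr
Total withheld: 461.63 Cr + 289.80 Cr + 190.44 Cr = 941.87 Cr
Net pay: 4140.00 Cr − 941.87 Cr = 3198.13 Cr

3198.13 Cr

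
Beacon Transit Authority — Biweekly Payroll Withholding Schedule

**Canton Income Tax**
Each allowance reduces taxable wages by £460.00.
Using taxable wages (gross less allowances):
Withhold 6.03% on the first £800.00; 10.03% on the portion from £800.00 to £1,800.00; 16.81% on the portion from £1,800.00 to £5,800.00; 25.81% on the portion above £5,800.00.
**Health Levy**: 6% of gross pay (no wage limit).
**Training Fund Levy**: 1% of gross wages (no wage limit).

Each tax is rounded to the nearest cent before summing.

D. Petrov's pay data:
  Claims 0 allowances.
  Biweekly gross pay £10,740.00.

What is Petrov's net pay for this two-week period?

Canton Income Tax: taxable = £10,740.00
  £820.94 + 25.81% × (£10,740.00 − £5,800.00) = £820.94 + 25.81% × £4,940.00 = £2,095.95
Health Levy: 6% × £10,740.00 = £644.40
Training Fund Levy: 1% × £10,740.00 = £107.40
Total withheld: £2,095.95 + £644.40 + £107.40 = £2,847.75
Net pay: £10,740.00 − £2,847.75 = £7,892.25

£7,892.25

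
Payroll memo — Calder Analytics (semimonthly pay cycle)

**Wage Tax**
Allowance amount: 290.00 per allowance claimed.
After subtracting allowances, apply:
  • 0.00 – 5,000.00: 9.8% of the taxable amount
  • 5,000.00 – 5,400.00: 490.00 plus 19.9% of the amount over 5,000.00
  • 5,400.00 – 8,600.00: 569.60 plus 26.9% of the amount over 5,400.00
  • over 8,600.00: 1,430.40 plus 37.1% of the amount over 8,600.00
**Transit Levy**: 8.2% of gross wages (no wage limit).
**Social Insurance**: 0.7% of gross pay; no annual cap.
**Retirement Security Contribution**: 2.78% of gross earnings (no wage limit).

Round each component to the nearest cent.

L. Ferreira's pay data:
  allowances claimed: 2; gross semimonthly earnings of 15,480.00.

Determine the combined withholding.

Wage Tax: taxable = 15,480.00 − 2×290.00 = 14,900.00
  1,430.40 + 37.1% × (14,900.00 − 8,600.00) = 1,430.40 + 37.1% × 6,300.00 = 3,767.70
Transit Levy: 8.2% × 15,480.00 = 1,269.36
Social Insurance: 0.7% × 15,480.00 = 108.36
Retirement Security Contribution: 2.78% × 15,480.00 = 430.34
Total: 3,767.70 + 1,269.36 + 108.36 + 430.34 = 5,575.76

5,575.76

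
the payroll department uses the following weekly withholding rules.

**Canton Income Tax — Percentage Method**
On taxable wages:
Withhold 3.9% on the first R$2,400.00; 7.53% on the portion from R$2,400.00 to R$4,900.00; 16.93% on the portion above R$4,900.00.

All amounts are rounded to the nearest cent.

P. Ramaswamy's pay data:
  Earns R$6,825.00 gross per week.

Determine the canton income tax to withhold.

R$607.75

Canton Income Tax: taxable = R$6,825.00
  R$281.85 + 16.93% × (R$6,825.00 − R$4,900.00) = R$281.85 + 16.93% × R$1,925.00 = R$607.75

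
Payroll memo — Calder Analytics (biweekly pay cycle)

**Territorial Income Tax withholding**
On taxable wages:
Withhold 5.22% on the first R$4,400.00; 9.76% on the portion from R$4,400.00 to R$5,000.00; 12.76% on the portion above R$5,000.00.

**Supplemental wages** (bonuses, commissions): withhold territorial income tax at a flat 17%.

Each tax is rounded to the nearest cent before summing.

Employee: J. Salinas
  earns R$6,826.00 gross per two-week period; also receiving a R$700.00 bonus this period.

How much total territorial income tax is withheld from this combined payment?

Territorial Income Tax: taxable = R$6,826.00
  R$288.24 + 12.76% × (R$6,826.00 − R$5,000.00) = R$288.24 + 12.76% × R$1,826.00 = R$521.24
Supplemental (17% flat on bonus): 17% × R$700.00 = R$119.00
Total territorial income tax: R$521.24 + R$119.00 = R$640.24

R$640.24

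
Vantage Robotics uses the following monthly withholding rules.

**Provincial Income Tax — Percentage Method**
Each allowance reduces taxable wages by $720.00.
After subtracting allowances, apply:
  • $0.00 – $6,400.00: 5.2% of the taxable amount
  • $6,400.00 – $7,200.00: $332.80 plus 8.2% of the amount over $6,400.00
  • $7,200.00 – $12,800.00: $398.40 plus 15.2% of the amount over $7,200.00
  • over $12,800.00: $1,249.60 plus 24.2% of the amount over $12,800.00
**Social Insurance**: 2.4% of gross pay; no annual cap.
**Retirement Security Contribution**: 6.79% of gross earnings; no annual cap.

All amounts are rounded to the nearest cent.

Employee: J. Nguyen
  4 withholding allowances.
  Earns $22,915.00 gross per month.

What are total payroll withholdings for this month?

Provincial Income Tax: taxable = $22,915.00 − 4×$720.00 = $20,035.00
  $1,249.60 + 24.2% × ($20,035.00 − $12,800.00) = $1,249.60 + 24.2% × $7,235.00 = $3,000.47
Social Insurance: 2.4% × $22,915.00 = $549.96
Retirement Security Contribution: 6.79% × $22,915.00 = $1,555.93
Total: $3,000.47 + $549.96 + $1,555.93 = $5,106.36

$5,106.36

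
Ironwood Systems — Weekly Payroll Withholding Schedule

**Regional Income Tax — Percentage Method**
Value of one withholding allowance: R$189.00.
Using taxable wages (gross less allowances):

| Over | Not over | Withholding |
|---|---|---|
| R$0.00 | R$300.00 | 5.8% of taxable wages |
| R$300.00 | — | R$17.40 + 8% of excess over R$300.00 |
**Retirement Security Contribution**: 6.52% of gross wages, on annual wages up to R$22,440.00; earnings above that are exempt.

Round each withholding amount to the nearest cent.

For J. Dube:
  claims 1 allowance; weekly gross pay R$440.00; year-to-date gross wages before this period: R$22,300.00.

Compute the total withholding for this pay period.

R$23.69

Regional Income Tax: taxable = R$440.00 − 1×R$189.00 = R$251.00
  5.8% × R$251.00 = R$14.56
Retirement Security Contribution: cap R$22,440.00 − YTD R$22,300.00 = R$140.00 subject; 6.52% × R$140.00 = R$9.13
Total: R$14.56 + R$9.13 = R$23.69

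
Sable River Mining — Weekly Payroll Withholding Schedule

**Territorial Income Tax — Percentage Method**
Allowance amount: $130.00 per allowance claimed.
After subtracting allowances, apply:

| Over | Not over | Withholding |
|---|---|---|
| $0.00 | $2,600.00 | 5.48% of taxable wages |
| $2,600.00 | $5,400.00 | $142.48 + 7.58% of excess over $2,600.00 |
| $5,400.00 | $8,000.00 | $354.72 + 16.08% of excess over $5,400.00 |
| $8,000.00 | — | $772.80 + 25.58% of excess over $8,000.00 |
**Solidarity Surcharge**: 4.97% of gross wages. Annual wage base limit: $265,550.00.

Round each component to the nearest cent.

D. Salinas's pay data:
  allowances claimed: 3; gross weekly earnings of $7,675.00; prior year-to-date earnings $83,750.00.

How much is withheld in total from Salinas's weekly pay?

$1,039.28

Territorial Income Tax: taxable = $7,675.00 − 3×$130.00 = $7,285.00
  $354.72 + 16.08% × ($7,285.00 − $5,400.00) = $354.72 + 16.08% × $1,885.00 = $657.83
Solidarity Surcharge: 4.97% × $7,675.00 = $381.45
Total: $657.83 + $381.45 = $1,039.28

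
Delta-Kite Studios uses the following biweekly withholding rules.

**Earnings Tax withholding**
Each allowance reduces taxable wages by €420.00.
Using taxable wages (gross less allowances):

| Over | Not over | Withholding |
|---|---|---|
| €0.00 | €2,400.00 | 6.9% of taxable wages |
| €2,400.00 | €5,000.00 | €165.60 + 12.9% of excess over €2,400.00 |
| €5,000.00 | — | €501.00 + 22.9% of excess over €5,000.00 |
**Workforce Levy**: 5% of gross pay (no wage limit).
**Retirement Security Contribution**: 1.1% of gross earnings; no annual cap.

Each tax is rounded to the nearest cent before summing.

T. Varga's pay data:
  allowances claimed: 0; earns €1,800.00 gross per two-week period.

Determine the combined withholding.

Earnings Tax: taxable = €1,800.00
  6.9% × €1,800.00 = €124.20
Workforce Levy: 5% × €1,800.00 = €90.00
Retirement Security Contribution: 1.1% × €1,800.00 = €19.80
Total: €124.20 + €90.00 + €19.80 = €234.00

€234.00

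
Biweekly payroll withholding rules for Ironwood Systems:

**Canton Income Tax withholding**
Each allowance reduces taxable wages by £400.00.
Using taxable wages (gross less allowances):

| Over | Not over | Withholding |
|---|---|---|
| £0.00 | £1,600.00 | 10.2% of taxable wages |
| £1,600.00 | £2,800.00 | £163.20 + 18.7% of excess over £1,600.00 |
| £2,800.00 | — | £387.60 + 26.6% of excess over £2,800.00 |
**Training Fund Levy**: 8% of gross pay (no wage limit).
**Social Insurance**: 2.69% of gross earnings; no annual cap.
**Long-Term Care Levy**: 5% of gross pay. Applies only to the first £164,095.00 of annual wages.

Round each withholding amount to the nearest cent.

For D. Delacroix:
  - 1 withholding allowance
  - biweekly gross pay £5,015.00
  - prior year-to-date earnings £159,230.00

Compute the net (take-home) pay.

£3,365.26

Canton Income Tax: taxable = £5,015.00 − 1×£400.00 = £4,615.00
  £387.60 + 26.6% × (£4,615.00 − £2,800.00) = £387.60 + 26.6% × £1,815.00 = £870.39
Training Fund Levy: 8% × £5,015.00 = £401.20
Social Insurance: 2.69% × £5,015.00 = £134.90
Long-Term Care Levy: cap £164,095.00 − YTD £159,230.00 = £4,865.00 subject; 5% × £4,865.00 = £243.25
Total withheld: £870.39 + £401.20 + £134.90 + £243.25 = £1,649.74
Net pay: £5,015.00 − £1,649.74 = £3,365.26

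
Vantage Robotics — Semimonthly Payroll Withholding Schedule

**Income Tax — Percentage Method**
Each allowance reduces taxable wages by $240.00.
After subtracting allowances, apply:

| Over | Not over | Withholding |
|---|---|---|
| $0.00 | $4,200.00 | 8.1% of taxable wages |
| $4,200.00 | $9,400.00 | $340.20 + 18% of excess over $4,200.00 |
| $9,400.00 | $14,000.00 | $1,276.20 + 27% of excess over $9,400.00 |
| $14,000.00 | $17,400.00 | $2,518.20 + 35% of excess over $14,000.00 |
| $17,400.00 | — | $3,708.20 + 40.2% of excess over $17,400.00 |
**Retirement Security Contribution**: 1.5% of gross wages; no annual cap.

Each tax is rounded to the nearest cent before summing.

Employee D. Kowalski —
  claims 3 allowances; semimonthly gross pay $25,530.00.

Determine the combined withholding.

Income Tax: taxable = $25,530.00 − 3×$240.00 = $24,810.00
  $3,708.20 + 40.2% × ($24,810.00 − $17,400.00) = $3,708.20 + 40.2% × $7,410.00 = $6,687.02
Retirement Security Contribution: 1.5% × $25,530.00 = $382.95
Total: $6,687.02 + $382.95 = $7,069.97

$7,069.97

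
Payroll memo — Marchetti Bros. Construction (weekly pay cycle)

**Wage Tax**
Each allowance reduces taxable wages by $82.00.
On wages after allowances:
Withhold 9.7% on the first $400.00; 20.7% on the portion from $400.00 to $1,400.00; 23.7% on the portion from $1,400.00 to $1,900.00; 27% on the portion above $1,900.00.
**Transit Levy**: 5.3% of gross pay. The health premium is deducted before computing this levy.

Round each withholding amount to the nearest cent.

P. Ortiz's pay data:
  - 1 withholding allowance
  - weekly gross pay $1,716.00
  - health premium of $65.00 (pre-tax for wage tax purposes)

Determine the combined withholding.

$373.35

Wage Tax: taxable = $1,716.00 − $65.00 − 1×$82.00 = $1,569.00
  $245.80 + 23.7% × ($1,569.00 − $1,400.00) = $245.80 + 23.7% × $169.00 = $285.85
Transit Levy: 5.3% × $1,651.00 = $87.50
Total: $285.85 + $87.50 = $373.35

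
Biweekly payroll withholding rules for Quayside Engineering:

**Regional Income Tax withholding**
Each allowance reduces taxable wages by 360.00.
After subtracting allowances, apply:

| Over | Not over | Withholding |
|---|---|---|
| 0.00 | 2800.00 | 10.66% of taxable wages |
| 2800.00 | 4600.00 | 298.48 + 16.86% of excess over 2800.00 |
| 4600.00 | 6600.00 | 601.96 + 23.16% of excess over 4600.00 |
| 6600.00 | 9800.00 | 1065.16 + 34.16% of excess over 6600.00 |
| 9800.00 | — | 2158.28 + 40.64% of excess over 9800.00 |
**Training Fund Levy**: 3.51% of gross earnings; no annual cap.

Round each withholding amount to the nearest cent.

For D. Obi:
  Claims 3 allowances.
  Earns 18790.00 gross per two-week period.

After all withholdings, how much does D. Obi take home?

Regional Income Tax: taxable = 18790.00 − 3×360.00 = 17710.00
  2158.28 + 40.64% × (17710.00 − 9800.00) = 2158.28 + 40.64% × 7910.00 = 5372.90
Training Fund Levy: 3.51% × 18790.00 = 659.53
Total withheld: 5372.90 + 659.53 = 6032.43
Net pay: 18790.00 − 6032.43 = 12757.57

12757.57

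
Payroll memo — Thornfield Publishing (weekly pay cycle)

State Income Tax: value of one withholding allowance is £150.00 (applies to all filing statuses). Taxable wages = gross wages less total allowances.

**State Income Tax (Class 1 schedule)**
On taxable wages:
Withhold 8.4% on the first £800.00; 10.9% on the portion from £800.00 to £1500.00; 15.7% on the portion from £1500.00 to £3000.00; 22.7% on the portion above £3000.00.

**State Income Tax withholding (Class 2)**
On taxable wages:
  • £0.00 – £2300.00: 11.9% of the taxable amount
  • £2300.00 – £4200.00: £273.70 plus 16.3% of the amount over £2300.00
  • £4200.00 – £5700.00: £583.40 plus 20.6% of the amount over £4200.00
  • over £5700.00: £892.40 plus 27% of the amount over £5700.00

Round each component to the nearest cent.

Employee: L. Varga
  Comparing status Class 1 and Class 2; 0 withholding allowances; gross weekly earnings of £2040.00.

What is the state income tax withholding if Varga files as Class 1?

State Income Tax (Class 1): taxable = £2040.00
  £143.50 + 15.7% × (£2040.00 − £1500.00) = £143.50 + 15.7% × £540.00 = £228.28

£228.28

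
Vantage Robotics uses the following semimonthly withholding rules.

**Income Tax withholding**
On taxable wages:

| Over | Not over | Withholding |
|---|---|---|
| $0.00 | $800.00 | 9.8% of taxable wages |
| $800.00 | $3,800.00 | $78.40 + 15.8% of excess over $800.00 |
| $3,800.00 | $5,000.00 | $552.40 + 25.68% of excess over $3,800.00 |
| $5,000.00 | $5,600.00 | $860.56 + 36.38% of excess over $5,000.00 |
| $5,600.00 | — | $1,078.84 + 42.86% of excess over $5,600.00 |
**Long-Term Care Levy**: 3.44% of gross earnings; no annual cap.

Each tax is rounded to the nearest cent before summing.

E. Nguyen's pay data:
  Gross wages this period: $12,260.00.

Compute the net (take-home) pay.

$7,904.94

Income Tax: taxable = $12,260.00
  $1,078.84 + 42.86% × ($12,260.00 − $5,600.00) = $1,078.84 + 42.86% × $6,660.00 = $3,933.32
Long-Term Care Levy: 3.44% × $12,260.00 = $421.74
Total withheld: $3,933.32 + $421.74 = $4,355.06
Net pay: $12,260.00 − $4,355.06 = $7,904.94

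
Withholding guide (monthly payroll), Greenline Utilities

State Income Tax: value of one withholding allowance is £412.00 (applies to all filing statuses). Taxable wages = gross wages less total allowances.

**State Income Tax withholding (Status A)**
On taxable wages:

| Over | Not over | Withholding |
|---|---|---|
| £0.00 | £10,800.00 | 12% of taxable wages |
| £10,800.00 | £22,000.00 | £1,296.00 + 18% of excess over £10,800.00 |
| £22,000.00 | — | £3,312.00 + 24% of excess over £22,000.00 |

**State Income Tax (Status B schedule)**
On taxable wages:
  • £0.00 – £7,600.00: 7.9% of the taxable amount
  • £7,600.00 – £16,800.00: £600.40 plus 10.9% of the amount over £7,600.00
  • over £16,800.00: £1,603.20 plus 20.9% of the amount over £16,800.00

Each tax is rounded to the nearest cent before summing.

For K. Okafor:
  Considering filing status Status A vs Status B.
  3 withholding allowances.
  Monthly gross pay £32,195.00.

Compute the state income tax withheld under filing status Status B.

£4,562.43

State Income Tax (Status B): taxable = £32,195.00 − 3×£412.00 = £30,959.00
  £1,603.20 + 20.9% × (£30,959.00 − £16,800.00) = £1,603.20 + 20.9% × £14,159.00 = £4,562.43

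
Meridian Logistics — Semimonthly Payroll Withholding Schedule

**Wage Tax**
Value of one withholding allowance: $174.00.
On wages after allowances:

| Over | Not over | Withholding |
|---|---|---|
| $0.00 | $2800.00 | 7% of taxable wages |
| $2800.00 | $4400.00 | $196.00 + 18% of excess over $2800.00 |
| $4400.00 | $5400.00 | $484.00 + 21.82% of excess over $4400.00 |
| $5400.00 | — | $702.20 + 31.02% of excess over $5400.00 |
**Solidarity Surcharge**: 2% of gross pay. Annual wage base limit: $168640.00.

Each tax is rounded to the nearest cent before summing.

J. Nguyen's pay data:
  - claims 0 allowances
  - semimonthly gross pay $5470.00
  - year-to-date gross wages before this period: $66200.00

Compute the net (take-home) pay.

Wage Tax: taxable = $5470.00
  $702.20 + 31.02% × ($5470.00 − $5400.00) = $702.20 + 31.02% × $70.00 = $723.91
Solidarity Surcharge: 2% × $5470.00 = $109.40
Total withheld: $723.91 + $109.40 = $833.31
Net pay: $5470.00 − $833.31 = $4636.69

$4636.69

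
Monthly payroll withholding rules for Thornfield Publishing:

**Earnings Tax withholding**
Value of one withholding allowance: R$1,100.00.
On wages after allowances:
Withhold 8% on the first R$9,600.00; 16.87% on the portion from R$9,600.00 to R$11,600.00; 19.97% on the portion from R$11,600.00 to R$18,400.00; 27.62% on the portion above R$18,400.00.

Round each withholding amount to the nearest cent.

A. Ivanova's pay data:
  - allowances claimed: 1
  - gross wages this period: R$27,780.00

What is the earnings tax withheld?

Earnings Tax: taxable = R$27,780.00 − 1×R$1,100.00 = R$26,680.00
  R$2,463.36 + 27.62% × (R$26,680.00 − R$18,400.00) = R$2,463.36 + 27.62% × R$8,280.00 = R$4,750.30

R$4,750.30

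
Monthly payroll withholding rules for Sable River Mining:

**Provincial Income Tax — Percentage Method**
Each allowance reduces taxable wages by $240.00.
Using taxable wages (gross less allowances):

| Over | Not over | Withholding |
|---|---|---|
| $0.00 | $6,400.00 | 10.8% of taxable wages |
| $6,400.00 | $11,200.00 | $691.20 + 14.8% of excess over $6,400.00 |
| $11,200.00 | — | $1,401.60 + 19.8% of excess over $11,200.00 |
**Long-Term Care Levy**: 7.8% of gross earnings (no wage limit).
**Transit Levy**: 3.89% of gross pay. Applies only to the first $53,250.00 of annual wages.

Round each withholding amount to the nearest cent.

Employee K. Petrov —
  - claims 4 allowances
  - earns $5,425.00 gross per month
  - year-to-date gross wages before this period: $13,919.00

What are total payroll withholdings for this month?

$1,116.40

Provincial Income Tax: taxable = $5,425.00 − 4×$240.00 = $4,465.00
  10.8% × $4,465.00 = $482.22
Long-Term Care Levy: 7.8% × $5,425.00 = $423.15
Transit Levy: 3.89% × $5,425.00 = $211.03
Total: $482.22 + $423.15 + $211.03 = $1,116.40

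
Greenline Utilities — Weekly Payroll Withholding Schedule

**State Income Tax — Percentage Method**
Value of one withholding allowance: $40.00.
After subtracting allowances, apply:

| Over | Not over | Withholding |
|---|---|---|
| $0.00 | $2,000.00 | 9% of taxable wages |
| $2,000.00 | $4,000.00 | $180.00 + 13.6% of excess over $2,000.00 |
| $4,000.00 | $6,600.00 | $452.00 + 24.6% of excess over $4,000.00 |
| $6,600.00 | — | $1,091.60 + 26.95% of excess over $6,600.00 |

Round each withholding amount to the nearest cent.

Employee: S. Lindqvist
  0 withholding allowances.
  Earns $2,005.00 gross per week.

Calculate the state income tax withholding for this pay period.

State Income Tax: taxable = $2,005.00
  $180.00 + 13.6% × ($2,005.00 − $2,000.00) = $180.00 + 13.6% × $5.00 = $180.68

$180.68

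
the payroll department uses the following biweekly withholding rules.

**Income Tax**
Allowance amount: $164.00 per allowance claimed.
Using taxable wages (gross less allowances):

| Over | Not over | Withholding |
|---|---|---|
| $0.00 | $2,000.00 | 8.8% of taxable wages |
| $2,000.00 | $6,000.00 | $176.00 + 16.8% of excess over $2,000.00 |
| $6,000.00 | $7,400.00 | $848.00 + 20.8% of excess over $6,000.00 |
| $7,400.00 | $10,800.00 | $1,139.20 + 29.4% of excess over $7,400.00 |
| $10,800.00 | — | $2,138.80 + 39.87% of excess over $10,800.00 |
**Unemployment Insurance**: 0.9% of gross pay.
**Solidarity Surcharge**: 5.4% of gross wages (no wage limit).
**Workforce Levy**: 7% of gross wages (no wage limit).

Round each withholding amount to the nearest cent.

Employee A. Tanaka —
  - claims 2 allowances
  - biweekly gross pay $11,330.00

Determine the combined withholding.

Income Tax: taxable = $11,330.00 − 2×$164.00 = $11,002.00
  $2,138.80 + 39.87% × ($11,002.00 − $10,800.00) = $2,138.80 + 39.87% × $202.00 = $2,219.34
Unemployment Insurance: 0.9% × $11,330.00 = $101.97
Solidarity Surcharge: 5.4% × $11,330.00 = $611.82
Workforce Levy: 7% × $11,330.00 = $793.10
Total: $2,219.34 + $101.97 + $611.82 + $793.10 = $3,726.23

$3,726.23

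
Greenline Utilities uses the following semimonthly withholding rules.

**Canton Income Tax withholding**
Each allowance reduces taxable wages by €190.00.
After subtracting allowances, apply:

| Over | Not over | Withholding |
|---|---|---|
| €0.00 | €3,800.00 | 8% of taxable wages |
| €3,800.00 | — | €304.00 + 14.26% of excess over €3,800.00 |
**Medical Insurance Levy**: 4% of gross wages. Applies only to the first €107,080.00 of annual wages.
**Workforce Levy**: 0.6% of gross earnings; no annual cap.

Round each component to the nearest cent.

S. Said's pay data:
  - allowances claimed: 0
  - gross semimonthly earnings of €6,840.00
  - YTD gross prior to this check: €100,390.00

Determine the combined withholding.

€1,046.14

Canton Income Tax: taxable = €6,840.00
  €304.00 + 14.26% × (€6,840.00 − €3,800.00) = €304.00 + 14.26% × €3,040.00 = €737.50
Medical Insurance Levy: cap €107,080.00 − YTD €100,390.00 = €6,690.00 subject; 4% × €6,690.00 = €267.60
Workforce Levy: 0.6% × €6,840.00 = €41.04
Total: €737.50 + €267.60 + €41.04 = €1,046.14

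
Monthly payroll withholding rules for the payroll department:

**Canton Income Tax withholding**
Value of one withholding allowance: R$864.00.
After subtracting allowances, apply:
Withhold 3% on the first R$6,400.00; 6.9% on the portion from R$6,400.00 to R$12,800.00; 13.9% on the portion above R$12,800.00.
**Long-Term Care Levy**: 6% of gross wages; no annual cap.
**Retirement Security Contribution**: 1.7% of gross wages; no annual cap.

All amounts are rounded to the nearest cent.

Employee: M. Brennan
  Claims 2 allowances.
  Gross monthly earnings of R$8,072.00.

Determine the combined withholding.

Canton Income Tax: taxable = R$8,072.00 − 2×R$864.00 = R$6,344.00
  3% × R$6,344.00 = R$190.32
Long-Term Care Levy: 6% × R$8,072.00 = R$484.32
Retirement Security Contribution: 1.7% × R$8,072.00 = R$137.22
Total: R$190.32 + R$484.32 + R$137.22 = R$811.86

R$811.86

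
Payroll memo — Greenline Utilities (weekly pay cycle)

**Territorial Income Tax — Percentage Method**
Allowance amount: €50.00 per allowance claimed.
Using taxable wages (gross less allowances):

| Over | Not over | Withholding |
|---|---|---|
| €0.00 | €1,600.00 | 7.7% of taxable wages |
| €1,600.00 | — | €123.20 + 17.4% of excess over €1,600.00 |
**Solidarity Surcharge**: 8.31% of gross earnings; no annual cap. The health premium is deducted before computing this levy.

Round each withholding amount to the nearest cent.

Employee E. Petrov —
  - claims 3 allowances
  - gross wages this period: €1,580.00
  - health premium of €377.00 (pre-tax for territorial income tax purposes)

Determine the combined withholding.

Territorial Income Tax: taxable = €1,580.00 − €377.00 − 3×€50.00 = €1,053.00
  7.7% × €1,053.00 = €81.08
Solidarity Surcharge: 8.31% × €1,203.00 = €99.97
Total: €81.08 + €99.97 = €181.05

€181.05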